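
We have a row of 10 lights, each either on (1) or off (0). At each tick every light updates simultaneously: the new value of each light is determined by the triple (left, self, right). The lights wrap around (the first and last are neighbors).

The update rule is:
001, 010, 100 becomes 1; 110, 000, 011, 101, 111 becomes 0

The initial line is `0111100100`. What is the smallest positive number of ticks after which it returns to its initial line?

1000011110
1100100000
0011110001
1100001011
0010011000
0111100100

6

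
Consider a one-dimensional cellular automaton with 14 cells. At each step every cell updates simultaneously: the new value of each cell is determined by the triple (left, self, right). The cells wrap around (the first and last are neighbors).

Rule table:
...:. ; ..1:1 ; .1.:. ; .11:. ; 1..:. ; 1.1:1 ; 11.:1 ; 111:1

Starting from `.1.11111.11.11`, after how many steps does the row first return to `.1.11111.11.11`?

14

step 1: 1.1.11111.11.1
step 2: 11.1.11111.11.
step 3: .11.1.11111.11
step 4: 1.11.1.11111.1
step 5: 11.11.1.11111.
step 6: .11.11.1.11111
step 7: 1.11.11.1.1111
step 8: 11.11.11.1.111
step 9: 111.11.11.1.11
step 10: 1111.11.11.1.1
step 11: 11111.11.11.1.
step 12: .11111.11.11.1
step 13: 1.11111.11.11.
step 14: .1.11111.11.11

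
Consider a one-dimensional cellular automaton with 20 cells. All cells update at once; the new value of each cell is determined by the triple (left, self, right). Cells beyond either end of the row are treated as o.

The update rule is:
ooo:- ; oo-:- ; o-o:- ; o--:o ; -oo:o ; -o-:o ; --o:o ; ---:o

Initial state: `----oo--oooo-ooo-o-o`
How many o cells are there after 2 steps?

11

step 1: ooooo-ooo----o---o-o
step 2: ------o--ooooooooo-o
count of o: 11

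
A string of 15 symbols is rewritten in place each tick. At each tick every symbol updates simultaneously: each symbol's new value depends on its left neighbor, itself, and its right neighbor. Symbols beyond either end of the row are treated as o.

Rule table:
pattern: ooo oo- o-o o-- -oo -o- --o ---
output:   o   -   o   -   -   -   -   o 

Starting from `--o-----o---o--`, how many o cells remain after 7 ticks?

6

tick 1: ----ooo---o----
tick 2: -oo--o--o---oo-
tick 3: o---------o---o
tick 4: --ooooooo---o--
tick 5: ---ooooo--o----
tick 6: -o--ooo-----oo-
tick 7: o----o--ooo---o
count of o: 6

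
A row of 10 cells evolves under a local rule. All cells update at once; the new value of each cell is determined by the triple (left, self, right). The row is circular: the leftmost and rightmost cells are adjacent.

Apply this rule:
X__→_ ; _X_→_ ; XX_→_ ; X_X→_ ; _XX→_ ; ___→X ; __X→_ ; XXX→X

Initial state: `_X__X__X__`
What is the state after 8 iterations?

_________X
_XXXXXXX__
__XXXXX__X
___XXX____
XX__X__XXX
X_______XX
__XXXXX__X  (repeats iteration 3; period 4)
iteration 8: ___XXX____

___XXX____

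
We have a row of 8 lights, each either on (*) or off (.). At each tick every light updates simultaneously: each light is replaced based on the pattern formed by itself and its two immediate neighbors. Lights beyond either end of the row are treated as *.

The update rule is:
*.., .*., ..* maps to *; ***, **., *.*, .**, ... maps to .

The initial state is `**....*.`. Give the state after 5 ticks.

..*..**.
*****...
.....*.*
*...**..
.*.*..**

.*.*..**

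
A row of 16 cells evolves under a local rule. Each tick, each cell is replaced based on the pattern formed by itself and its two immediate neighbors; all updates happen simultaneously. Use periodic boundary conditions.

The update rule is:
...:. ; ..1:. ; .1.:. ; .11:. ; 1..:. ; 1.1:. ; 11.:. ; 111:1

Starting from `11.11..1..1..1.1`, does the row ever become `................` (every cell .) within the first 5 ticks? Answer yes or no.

yes

tick 1: 1...............
tick 2: ................
all cells are . at tick 2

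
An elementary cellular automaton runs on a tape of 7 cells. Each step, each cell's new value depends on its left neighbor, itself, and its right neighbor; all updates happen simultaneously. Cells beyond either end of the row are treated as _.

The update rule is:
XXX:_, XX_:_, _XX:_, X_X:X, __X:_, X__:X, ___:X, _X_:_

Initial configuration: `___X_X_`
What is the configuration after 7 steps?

_X__XXX

step 1: XX__X_X
step 2: __X__X_
step 3: X__X__X
step 4: _X__X__
step 5: __X__XX
step 6: X__X___
step 7: _X__XXX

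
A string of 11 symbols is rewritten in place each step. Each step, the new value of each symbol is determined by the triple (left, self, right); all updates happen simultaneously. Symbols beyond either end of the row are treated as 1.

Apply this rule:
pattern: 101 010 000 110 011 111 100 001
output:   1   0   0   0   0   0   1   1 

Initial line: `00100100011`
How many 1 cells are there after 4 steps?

5

11011010100
00100101011
11011010100  (repeats step 1; period 2)
step 4: 00100101011
count of 1: 5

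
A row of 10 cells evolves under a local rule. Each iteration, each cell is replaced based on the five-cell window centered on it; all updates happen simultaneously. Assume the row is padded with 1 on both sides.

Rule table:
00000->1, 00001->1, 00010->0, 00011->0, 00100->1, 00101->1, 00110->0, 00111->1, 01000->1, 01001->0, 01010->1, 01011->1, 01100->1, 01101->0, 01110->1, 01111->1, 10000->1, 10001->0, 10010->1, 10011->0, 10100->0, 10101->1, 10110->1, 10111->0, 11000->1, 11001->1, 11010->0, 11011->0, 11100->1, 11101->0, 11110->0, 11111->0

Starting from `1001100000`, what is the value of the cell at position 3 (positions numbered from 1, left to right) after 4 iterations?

0

1100111110
0110110000
0100111110
0000110000
position 3 holds 0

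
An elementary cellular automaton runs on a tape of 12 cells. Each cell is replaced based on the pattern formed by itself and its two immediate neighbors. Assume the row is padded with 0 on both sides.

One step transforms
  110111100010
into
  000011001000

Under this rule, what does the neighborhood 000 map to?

At position 8 the neighborhood is 000; the next row has 1 there.

1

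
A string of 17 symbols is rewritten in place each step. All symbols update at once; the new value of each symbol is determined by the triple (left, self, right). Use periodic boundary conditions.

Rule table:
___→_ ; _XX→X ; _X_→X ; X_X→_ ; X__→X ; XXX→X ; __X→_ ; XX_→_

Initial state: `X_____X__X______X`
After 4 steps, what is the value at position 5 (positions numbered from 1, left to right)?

X

_X____XX_XX_____X
_XX___X__X_X____X
_X_X__XX_X_XX___X
_X_XX_X__X_X_X__X
position 5 holds X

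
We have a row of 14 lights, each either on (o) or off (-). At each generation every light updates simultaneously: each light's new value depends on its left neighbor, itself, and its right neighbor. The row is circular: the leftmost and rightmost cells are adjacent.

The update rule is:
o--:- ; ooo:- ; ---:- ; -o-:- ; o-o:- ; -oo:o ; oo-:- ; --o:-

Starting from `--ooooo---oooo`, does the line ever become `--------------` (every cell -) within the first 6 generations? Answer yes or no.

yes

--o-------o---
--------------
all cells are - at generation 2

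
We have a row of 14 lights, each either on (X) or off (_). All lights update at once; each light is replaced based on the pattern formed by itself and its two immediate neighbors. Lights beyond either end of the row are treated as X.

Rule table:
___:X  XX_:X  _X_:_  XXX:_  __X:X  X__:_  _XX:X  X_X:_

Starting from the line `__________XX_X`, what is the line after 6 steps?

_____X___X_X__

step 1: _XXXXXXXXXXX_X
step 2: _X_________X_X
step 3: ___XXXXXXXX__X
step 4: _XXX______X_XX
step 5: _X_X_XXXXX__X_
step 6: _____X___X_X__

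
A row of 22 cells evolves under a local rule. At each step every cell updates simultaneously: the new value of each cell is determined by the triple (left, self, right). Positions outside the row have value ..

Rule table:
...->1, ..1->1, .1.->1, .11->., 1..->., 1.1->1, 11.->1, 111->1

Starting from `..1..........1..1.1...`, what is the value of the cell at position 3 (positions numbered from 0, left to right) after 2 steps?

step 1: 111.1111111111.1111.11
step 2: .111.1111111111.1111.1
position 3 holds 1

1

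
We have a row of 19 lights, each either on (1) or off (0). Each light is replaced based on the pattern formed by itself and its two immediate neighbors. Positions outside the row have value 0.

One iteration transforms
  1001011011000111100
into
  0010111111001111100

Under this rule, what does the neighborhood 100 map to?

0

At position 1 the neighborhood is 100; the next row has 0 there.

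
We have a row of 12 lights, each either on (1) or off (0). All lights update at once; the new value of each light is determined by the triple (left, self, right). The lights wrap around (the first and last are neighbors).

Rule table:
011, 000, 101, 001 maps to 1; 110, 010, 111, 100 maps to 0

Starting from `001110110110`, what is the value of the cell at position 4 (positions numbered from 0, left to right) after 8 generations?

0

generation 1: 111001101100
generation 2: 100011011001
generation 3: 001110110011
generation 4: 011001100110
generation 5: 110011001100
generation 6: 100110011001
generation 7: 001100110011
generation 8: 011001100110
position 4 holds 0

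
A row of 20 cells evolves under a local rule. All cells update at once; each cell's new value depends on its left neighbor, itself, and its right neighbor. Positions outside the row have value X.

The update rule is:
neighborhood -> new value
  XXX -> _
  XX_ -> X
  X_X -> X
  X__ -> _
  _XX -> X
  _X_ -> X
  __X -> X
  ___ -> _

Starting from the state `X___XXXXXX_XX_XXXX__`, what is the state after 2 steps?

X_XXX___XX____X_XXXX

step 1: X__XX____XXXXXX__X_X
step 2: X_XXX___XX____X_XXXX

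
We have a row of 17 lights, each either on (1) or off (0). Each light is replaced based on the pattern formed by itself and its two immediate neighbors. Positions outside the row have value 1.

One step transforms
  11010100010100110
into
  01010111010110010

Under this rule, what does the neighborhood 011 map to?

At position 14 the neighborhood is 011; the next row has 0 there.

0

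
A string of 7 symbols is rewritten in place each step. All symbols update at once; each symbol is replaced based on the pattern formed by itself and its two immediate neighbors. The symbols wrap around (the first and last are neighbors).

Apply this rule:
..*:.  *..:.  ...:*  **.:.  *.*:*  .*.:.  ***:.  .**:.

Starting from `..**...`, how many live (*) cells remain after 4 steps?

2

*....**
..**...  (repeats step 0; period 2)
step 4: ..**...
count of *: 2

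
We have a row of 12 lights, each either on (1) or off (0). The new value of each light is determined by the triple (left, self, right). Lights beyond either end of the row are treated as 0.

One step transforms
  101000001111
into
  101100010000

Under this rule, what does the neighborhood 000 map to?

0

At position 4 the neighborhood is 000; the next row has 0 there.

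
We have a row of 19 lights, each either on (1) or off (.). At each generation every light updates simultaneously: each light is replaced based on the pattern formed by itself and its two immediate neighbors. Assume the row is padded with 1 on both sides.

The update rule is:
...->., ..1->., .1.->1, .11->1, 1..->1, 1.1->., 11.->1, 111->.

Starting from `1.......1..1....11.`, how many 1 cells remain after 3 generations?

11......11.11...11.
.11.....11.111..11.
.111....11.1.11.11.
count of 1: 10

10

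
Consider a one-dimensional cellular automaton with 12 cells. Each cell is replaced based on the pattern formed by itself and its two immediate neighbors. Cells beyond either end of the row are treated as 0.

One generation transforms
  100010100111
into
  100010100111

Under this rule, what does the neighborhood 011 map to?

1

At position 9 the neighborhood is 011; the next row has 1 there.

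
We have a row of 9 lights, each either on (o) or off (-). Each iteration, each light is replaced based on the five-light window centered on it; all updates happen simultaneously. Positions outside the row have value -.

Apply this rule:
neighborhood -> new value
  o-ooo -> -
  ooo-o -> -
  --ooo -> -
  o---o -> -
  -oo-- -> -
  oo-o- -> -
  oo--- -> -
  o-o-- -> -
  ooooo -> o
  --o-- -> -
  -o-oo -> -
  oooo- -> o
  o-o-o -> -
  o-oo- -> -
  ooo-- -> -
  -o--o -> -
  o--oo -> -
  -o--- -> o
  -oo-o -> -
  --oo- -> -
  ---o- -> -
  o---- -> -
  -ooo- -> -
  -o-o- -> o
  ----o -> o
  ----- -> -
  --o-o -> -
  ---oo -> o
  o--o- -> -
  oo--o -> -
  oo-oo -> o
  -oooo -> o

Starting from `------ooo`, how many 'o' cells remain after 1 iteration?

2

----oo---
count of o: 2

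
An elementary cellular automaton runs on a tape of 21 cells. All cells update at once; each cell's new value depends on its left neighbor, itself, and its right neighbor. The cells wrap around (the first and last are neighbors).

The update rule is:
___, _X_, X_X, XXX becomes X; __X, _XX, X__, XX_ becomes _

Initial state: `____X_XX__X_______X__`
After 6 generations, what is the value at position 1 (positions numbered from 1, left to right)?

_

XXX_XX____X_XXXXX_X_X
XX_X___XX_XX_XXX_XXX_
__XX_X___X__X_X_X_X_X
____XX_X_X__XXXXXXXXX
_XX___XXXX___XXXXXXX_
____X__XX__X__XXXXX__
position 1 holds _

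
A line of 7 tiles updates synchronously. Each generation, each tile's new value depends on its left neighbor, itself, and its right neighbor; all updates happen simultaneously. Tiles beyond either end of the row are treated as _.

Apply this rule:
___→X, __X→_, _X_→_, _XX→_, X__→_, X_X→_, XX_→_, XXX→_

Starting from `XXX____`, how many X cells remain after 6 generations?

3

____XXX
XXX____  (repeats generation 0; period 2)
generation 6: XXX____
count of X: 3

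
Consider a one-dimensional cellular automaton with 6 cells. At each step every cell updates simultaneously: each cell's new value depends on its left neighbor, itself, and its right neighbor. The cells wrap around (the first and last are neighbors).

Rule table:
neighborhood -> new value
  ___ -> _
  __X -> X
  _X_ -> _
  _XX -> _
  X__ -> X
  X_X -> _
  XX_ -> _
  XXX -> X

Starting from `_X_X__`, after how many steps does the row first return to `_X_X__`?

2

step 1: X___X_
step 2: _X_X__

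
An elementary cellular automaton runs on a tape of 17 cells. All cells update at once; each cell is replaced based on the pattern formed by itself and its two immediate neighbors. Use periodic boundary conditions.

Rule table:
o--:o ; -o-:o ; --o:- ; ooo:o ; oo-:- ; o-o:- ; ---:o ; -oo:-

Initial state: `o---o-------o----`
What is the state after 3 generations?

ooo-ooooooo-oooo-
-o---ooooo---oo--
-ooo--ooo-oo---oo

-ooo--ooo-oo---oo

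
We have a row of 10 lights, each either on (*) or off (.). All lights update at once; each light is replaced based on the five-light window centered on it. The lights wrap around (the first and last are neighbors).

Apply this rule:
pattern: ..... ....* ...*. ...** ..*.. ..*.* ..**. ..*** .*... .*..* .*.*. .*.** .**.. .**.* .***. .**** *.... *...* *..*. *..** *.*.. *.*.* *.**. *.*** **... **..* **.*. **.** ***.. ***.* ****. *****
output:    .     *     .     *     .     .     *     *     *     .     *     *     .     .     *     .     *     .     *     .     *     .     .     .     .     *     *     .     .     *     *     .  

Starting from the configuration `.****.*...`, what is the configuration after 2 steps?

**........

step 1: **.*******
step 2: **........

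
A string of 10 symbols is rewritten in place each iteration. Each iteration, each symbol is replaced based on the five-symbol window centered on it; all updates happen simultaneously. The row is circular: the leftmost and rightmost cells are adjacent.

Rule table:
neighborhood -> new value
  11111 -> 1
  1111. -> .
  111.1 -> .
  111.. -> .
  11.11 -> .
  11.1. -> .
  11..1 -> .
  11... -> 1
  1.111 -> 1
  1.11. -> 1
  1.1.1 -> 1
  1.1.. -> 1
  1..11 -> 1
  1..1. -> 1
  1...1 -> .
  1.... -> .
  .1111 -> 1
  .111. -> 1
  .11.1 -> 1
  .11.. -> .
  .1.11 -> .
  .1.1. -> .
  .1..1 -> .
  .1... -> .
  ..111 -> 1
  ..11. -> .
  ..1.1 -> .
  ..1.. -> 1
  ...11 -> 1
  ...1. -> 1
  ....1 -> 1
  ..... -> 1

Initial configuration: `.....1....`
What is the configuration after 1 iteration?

111111..11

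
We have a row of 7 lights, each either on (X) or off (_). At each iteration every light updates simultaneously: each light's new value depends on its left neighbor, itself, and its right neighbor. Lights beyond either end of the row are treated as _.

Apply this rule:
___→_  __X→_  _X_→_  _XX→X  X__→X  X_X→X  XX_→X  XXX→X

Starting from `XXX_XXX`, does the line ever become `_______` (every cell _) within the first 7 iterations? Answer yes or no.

XXXXXXX
XXXXXXX  (fixed point — unchanged through iteration 7)
iteration 7 is XXXXXXX, still not uniform _

no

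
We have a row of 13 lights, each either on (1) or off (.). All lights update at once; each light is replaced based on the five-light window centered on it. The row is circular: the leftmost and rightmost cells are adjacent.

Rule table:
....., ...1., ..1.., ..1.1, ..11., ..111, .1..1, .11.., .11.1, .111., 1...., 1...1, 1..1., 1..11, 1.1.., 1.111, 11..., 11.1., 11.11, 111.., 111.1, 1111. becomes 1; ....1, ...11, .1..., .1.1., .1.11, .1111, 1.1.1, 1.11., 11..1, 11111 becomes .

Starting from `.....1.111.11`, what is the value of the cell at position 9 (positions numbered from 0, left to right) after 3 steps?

111.11.1111.1
.111.111.1111
1111111111.11
position 9 holds 1

1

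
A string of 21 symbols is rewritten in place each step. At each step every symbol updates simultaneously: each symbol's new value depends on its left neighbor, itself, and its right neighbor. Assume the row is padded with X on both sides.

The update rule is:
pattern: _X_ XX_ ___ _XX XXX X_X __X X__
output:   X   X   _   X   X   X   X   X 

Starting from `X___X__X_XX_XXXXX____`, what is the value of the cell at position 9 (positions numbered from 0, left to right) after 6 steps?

X

XX_XXXXXXXXXXXXXXX__X
XXXXXXXXXXXXXXXXXXXXX
XXXXXXXXXXXXXXXXXXXXX  (fixed point — unchanged through step 6)
position 9 holds X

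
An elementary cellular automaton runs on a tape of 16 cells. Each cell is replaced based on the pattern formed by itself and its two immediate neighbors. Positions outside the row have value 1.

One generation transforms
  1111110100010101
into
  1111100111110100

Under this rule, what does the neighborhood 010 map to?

At position 7 the neighborhood is 010; the next row has 1 there.

1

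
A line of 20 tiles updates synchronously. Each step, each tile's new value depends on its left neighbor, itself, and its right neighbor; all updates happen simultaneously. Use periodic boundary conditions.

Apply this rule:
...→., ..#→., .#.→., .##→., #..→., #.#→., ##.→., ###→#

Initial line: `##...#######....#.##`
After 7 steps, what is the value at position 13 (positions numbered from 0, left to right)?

#.....#####........#
.......###..........
........#...........
....................
....................  (fixed point — unchanged through step 7)
position 13 holds .

.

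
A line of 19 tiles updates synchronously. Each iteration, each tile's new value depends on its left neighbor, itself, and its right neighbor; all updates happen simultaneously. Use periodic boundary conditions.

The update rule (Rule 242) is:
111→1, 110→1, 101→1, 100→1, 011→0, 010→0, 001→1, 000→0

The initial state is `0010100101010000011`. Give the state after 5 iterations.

0101110101101010101

1101011010101000101
1110101101010101010
0111010110101010101
1011101011010101010
0101110101101010101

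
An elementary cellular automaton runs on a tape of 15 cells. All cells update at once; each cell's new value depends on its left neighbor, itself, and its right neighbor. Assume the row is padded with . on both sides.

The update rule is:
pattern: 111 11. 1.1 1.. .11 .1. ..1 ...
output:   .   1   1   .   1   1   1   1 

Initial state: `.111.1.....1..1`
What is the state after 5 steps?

step 1: 11.111.11111.11
step 2: 1111.111...1111
step 3: 1..111.1.111..1
step 4: 1.11.11111.1.11
step 5: 111111...111111

111111...111111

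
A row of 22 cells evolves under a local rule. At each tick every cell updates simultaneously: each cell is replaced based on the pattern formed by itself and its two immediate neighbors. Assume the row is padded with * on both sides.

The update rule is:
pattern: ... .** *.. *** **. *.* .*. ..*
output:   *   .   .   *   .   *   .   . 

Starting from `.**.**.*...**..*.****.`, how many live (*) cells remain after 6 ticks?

tick 1: *..*..*..*......*.**.*
tick 2: ...........****..*..*.
tick 3: .*********..**.......*
tick 4: *.*******......*****..
tick 5: .*.*****..****..***...
tick 6: *.*.***....**....*..*.
count of *: 9

9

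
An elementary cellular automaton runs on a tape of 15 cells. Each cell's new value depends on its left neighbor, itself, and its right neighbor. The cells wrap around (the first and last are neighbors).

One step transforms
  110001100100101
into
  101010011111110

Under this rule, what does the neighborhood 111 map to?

At position 0 the neighborhood is 111; the next row has 1 there.

1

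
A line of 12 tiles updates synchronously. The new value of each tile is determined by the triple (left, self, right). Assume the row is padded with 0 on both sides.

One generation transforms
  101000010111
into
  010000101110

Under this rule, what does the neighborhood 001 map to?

1

At position 6 the neighborhood is 001; the next row has 1 there.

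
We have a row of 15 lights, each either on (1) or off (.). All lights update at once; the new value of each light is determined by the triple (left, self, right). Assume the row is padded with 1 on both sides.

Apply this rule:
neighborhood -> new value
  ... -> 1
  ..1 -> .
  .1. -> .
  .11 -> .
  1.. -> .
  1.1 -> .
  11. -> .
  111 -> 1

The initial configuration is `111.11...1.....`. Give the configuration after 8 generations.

generation 1: 11.....1...111.
generation 2: 1..111...1..1..
generation 3: ....1..1.......
generation 4: .11......11111.
generation 5: ....1111..111..
generation 6: .11..11....1...
generation 7: ........11...1.
generation 8: .111111....1...

.111111....1...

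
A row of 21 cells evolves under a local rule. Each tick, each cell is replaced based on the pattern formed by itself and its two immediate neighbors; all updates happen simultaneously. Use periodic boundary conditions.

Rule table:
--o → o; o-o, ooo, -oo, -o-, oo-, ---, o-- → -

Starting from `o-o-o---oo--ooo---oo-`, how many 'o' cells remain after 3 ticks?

-------o---o-----o---
------o---o-----o----
-----o---o-----o-----
count of o: 3

3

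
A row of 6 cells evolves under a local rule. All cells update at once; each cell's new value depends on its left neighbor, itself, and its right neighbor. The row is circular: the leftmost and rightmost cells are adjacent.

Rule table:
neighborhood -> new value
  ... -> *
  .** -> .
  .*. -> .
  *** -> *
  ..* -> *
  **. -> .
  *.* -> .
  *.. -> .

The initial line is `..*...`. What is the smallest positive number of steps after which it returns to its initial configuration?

**..**
*..*.*
..*...

3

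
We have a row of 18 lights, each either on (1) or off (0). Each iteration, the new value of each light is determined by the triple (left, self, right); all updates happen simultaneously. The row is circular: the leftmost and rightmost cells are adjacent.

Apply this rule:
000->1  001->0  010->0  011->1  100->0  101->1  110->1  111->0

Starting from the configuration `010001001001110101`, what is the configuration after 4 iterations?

100100000001011010
000001111100111101
011101000100100110
010110010000000110

010110010000000110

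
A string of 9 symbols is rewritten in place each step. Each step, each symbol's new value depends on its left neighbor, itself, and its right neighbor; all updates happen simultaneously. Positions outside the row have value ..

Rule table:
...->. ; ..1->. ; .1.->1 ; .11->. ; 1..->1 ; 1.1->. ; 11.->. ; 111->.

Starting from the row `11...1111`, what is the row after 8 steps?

..1......
..11.....
....1....
....11...
......1..
......11.
........1
........1

........1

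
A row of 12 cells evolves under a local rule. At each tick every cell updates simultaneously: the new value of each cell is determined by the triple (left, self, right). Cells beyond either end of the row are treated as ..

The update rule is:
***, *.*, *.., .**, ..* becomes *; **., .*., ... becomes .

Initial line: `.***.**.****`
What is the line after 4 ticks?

.**.****.*.*

***.**.****.
**.**.****.*
*.**.****.*.
.**.****.*.*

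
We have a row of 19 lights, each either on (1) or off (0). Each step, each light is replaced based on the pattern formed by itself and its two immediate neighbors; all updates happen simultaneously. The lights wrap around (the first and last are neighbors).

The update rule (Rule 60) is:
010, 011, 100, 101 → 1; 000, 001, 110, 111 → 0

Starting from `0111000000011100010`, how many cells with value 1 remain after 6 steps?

10

step 1: 0100100000010010011
step 2: 1110110000011011010
step 3: 1001101000010110111
step 4: 0101011100011101100
step 5: 0111110010010011010
step 6: 0100001011011010111
count of 1: 10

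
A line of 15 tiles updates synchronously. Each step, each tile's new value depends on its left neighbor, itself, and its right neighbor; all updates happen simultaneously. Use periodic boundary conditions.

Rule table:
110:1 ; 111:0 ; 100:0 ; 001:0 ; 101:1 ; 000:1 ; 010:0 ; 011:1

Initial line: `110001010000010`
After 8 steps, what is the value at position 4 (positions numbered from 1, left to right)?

step 1: 110100100111001
step 2: 011000000101001
step 3: 111011110010000
step 4: 101110010000110
step 5: 011010000110111
step 6: 111100110111101
step 7: 000100111100111
step 8: 010000100100101
position 4 holds 0

0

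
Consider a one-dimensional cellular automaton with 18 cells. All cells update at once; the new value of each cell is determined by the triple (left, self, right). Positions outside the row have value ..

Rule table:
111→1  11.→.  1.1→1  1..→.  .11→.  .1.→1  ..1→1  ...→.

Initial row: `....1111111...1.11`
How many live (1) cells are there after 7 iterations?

8

iteration 1: ...1.11111...111..
iteration 2: ..111.111...1.1...
iteration 3: .1.1.1.1...1111...
iteration 4: 11111111..1.11....
iteration 5: .111111..111......
iteration 6: 1.1111..1.1.......
iteration 7: 11.11..1111.......
count of 1: 8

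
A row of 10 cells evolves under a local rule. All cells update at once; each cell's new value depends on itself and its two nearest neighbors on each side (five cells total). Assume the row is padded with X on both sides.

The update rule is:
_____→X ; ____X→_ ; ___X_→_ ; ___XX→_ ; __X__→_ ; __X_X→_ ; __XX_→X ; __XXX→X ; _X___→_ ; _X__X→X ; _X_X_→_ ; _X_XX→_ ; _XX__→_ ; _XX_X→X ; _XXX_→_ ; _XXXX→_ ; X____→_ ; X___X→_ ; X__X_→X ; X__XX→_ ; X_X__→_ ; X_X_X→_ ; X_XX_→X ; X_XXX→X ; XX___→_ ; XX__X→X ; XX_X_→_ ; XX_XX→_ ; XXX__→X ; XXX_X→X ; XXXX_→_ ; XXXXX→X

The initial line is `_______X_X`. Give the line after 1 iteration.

__XXX____X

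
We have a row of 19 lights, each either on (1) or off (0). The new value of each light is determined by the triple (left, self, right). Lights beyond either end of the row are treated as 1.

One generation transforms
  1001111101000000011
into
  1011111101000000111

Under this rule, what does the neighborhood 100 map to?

At position 1 the neighborhood is 100; the next row has 0 there.

0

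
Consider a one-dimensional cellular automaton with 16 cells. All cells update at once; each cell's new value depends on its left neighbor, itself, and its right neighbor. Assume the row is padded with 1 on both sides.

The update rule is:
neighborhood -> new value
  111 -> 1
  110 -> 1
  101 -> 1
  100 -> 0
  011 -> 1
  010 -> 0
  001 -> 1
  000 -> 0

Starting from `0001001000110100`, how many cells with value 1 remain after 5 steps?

13

0010010001111001
0100100011111011
1001000111111111
1010001111111111
1100011111111111
count of 1: 13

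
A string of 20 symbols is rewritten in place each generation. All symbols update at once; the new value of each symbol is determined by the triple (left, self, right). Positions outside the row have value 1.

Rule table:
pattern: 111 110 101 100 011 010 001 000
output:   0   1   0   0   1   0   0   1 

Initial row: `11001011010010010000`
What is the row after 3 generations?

01000011000000000110
00011011011111110110
01011011010000010110

01011011010000010110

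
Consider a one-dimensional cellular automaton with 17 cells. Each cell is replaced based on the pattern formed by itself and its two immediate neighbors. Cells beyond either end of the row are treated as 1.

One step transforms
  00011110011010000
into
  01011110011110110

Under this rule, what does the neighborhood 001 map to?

At position 2 the neighborhood is 001; the next row has 0 there.

0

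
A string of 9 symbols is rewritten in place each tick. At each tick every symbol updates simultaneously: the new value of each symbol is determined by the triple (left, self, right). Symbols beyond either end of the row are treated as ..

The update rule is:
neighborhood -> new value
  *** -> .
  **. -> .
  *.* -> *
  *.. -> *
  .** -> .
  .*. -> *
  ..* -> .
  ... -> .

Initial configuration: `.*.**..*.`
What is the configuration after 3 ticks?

tick 1: .**..*.**
tick 2: ...*.**..
tick 3: ...**..*.

...**..*.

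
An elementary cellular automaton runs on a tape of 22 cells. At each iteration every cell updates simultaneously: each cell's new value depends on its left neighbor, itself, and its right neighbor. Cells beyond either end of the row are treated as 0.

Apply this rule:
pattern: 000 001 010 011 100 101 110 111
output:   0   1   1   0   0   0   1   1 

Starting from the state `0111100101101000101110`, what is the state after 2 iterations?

1001100101101010101010

1011101100101001100110
1001100101101010101010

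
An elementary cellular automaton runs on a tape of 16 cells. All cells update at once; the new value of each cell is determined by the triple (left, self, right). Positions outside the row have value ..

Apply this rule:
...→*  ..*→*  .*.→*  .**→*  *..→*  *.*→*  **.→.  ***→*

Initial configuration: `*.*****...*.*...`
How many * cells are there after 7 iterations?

iteration 1: ******.*********
iteration 2: *****.*********.
iteration 3: ****.*********.*
iteration 4: ***.*********.**
iteration 5: **.*********.**.
iteration 6: *.*********.**.*
iteration 7: **********.**.**
count of *: 14

14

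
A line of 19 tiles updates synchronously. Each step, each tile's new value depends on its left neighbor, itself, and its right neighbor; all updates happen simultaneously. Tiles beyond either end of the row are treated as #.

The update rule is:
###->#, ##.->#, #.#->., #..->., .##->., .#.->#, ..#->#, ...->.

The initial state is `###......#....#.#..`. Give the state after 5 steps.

###.....##...##.#.#
###....#.#..#.#.#..
###...##.#.##.#.#.#
###..#.#.#..#.#.#..
###.##.#.#.##.#.#.#

###.##.#.#.##.#.#.#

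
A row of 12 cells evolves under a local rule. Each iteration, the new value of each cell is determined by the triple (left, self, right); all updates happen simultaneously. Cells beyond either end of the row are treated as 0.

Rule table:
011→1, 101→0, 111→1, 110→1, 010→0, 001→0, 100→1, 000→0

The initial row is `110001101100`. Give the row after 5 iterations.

111101101111

iteration 1: 111001101110
iteration 2: 111101101111
iteration 3: 111101101111  (fixed point — unchanged through iteration 5)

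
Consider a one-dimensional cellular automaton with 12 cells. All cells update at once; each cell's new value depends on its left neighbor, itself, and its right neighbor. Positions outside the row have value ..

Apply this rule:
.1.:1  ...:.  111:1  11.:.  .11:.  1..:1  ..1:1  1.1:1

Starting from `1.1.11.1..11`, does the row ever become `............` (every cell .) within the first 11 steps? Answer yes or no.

1111..1111..
.11.11.11.1.
1..1..1..111
111111111.1.
.1111111.111
1.11111.1.1.
11.111.11111
..1.1.1.111.
.1111111.1.1
1.11111.1111
11.111.1.11.
step 11 is 11.111.1.11., still not uniform .

no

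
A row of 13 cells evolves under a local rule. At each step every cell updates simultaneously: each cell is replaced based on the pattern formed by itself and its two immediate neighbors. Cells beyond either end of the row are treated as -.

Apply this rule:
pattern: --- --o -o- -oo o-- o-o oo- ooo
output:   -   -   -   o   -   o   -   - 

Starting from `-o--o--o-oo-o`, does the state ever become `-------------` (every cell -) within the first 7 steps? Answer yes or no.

step 1: --------oo-o-
step 2: --------o-o--
step 3: ---------o---
step 4: -------------
all cells are - at step 4

yes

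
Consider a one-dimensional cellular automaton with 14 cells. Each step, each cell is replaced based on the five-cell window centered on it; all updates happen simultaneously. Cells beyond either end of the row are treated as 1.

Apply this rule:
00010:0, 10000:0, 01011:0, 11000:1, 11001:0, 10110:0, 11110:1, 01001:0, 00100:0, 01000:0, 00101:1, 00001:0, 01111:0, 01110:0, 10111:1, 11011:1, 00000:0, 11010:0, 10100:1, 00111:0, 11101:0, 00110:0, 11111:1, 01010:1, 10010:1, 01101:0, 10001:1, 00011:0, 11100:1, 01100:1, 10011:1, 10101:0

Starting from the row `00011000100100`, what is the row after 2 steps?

11010011100010

step 1: 11001110001001
step 2: 11010011100010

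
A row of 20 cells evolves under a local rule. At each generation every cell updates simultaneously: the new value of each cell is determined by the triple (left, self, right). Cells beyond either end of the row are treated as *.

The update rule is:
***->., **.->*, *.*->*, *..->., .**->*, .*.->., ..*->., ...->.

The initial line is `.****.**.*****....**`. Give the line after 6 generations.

*..................*

**..******...*....*.
.*..*....*.........*
*..................*
*..................*  (fixed point — unchanged through generation 6)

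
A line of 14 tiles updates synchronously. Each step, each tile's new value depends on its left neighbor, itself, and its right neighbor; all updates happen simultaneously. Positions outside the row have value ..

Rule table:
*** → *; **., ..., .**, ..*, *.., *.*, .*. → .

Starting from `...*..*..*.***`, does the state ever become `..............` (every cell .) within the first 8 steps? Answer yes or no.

............*.
..............
all cells are . at step 2

yes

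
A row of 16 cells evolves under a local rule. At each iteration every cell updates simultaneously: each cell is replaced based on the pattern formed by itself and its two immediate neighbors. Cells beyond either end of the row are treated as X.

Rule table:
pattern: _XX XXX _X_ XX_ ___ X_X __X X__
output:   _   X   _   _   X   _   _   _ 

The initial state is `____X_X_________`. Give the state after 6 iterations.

_XX_____XXXXXXX_
____XXX__XXXXX__
_XX__X____XXX___
_______XX__X__X_
_XXXXX__________
__XXX__XXXXXXXX_

__XXX__XXXXXXXX_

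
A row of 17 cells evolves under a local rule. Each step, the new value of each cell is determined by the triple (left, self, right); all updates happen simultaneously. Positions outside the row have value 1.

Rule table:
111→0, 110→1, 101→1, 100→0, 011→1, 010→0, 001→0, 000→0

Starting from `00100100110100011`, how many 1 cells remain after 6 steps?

step 1: 00000000111000010
step 2: 00000000101000001
step 3: 00000000010000001
step 4: 00000000000000001
step 5: 00000000000000001  (fixed point — unchanged through step 6)
count of 1: 1

1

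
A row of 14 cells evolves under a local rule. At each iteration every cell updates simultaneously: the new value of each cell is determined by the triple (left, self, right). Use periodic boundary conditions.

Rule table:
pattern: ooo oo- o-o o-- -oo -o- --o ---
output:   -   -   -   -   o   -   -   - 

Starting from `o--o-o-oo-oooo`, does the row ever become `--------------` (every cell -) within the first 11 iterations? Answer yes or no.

-------o--o---
--------------
all cells are - at iteration 2

yes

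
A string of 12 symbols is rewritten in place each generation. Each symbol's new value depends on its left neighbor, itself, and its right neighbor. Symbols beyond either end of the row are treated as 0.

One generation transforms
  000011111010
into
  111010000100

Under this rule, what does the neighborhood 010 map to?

0

At position 10 the neighborhood is 010; the next row has 0 there.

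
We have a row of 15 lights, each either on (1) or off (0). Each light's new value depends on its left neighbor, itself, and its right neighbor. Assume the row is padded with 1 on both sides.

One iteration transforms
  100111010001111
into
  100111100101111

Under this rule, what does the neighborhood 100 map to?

At position 1 the neighborhood is 100; the next row has 0 there.

0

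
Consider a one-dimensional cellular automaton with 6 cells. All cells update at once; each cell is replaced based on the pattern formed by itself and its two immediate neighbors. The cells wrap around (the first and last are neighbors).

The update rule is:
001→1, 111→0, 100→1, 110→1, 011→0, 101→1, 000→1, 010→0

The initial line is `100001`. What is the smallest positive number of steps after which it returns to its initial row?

12

111110
000011
111101
000110
111011
001100
110111
011000
101111
110000
011111
100001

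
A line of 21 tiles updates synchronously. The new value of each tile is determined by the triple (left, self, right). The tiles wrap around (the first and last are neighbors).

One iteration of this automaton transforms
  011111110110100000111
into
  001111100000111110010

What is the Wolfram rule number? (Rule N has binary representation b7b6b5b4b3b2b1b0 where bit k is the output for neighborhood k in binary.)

position 2: 111 → 1  (bit 7 = 1)
position 7: 110 → 0  (bit 6 = 0)
position 0: 101 → 0  (bit 5 = 0)
position 13: 100 → 1  (bit 4 = 1)
position 1: 011 → 0  (bit 3 = 0)
position 12: 010 → 1  (bit 2 = 1)
position 17: 001 → 0  (bit 1 = 0)
position 14: 000 → 1  (bit 0 = 1)
bits b7..b0 = 10010101 = 149

149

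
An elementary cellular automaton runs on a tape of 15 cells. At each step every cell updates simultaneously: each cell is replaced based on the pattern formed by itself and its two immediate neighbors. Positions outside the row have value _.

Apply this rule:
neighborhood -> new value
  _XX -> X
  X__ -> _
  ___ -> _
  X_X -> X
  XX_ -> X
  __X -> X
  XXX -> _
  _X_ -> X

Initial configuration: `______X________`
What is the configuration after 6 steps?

XXX__XX________

_____XX________
____XXX________
___XX_X________
__XXXXX________
_XX___X________
XXX__XX________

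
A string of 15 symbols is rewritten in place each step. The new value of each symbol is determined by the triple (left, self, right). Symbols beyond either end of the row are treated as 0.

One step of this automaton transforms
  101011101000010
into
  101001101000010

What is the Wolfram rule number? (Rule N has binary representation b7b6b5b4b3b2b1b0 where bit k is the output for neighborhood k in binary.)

196

position 5: 111 → 1  (bit 7 = 1)
position 6: 110 → 1  (bit 6 = 1)
position 1: 101 → 0  (bit 5 = 0)
position 9: 100 → 0  (bit 4 = 0)
position 4: 011 → 0  (bit 3 = 0)
position 0: 010 → 1  (bit 2 = 1)
position 12: 001 → 0  (bit 1 = 0)
position 10: 000 → 0  (bit 0 = 0)
bits b7..b0 = 11000100 = 196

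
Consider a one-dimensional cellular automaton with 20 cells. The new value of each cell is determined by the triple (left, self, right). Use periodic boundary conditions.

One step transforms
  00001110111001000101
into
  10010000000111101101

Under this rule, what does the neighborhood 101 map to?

0

At position 7 the neighborhood is 101; the next row has 0 there.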